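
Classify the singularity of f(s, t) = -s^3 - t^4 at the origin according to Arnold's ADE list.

The Hessian of f at 0 has rank 0. Corank 2; j^3 = -s^3 is a perfect cube, so E-series; the 4-jet and mu = 6 give E_6.

E_6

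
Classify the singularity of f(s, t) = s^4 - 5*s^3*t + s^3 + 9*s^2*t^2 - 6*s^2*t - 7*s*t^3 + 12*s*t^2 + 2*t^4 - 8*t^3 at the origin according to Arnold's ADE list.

E7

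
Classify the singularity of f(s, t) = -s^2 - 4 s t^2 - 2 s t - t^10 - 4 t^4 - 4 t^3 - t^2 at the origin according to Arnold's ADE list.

The Hessian of f at 0 is [[-2, -2], [-2, -2]] with rank 1, so corank 1. A Groebner basis of the Jacobian ideal J(f) in C{s,t} is {s^5 + 5*s^4 + 15*s^3*t - 35*s^3/4 - 27*s^2*t/2 + 23*s^2/8 + 27*s*t/8 - s/4 - t/4, s^4*t - 2*s^4 - 5*s^3*t + 5*s^3/2 + 15*s^2*t/4 - 3*s^2/4 - 7*s*t/8 + s/16 + t/16, s/2 + t^2 + t/2}; counting standard monomials gives mu = 9. Corank 1: A-series; mu = 9 gives A_9.

A9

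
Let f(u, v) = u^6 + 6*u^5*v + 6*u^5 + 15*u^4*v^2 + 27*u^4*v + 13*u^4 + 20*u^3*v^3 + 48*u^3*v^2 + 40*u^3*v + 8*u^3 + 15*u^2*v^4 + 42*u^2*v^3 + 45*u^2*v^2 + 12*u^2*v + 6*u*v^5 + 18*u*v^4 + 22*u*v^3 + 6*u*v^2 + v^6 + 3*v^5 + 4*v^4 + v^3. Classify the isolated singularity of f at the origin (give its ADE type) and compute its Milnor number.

The Hessian of f at 0 has rank 0. Corank 2; j^3 = (2*u + v)^3 is a perfect cube, so E-series; the 4-jet and mu = 6 give E_6.

Type E_6, Milnor number mu = 6.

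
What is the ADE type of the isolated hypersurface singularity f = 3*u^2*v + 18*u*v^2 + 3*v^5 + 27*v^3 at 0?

D6

The Hessian of f at 0 has rank 0. Corank 2; j^3 = 3*v*(u + 3*v)^2 has shape L^2 M (L != M), so D-series; mu = 6 gives D_6.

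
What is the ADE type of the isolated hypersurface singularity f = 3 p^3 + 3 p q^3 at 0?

E7

The Hessian of f at 0 has rank 0. Corank 2; j^3 = 3*p^3 is a perfect cube, so E-series; the 4-jet and mu = 7 give E_7.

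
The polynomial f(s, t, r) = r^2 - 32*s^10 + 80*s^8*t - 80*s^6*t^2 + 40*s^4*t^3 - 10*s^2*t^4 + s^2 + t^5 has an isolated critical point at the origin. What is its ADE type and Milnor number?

The Hessian of f at 0 has rank 2. Corank 1: A-series; mu = 4 gives A_4.

Type A_{4}, Milnor number mu = 4.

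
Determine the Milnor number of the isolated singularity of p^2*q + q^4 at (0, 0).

5

The Hessian of f at 0 is [[0, 0], [0, 0]] with rank 0, so corank 2. A Groebner basis of the Jacobian ideal J(f) in C{p,q} is {p^3, p^2/4 + q^3, p*q}; counting standard monomials gives mu = 5. Corank 2; j^3 = p^2*q has shape L^2 M (L != M), so D-series; mu = 5 gives D_5.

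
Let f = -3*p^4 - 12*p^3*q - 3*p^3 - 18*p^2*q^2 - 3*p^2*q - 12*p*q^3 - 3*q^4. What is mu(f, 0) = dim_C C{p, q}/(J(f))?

The Hessian of f at 0 is [[0, 0], [0, 0]] with rank 0, so corank 2. A Groebner basis of the Jacobian ideal J(f) in C{p,q} is {p*q^2, -p*q/4 + q^3, p^2 + p*q}; counting standard monomials gives mu = 5. Corank 2; j^3 = -3*p^2*(p + q) has shape L^2 M (L != M), so D-series; mu = 5 gives D_5.

5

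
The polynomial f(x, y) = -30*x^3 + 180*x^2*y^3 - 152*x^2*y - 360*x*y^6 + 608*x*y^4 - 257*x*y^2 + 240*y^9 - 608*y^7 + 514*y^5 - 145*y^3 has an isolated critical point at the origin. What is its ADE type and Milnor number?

Type D_{4}, Milnor number mu = 4.

The Hessian of f at 0 has rank 0. Corank 2; j^3 = -(3*x + 5*y)*(10*x^2 + 34*x*y + 29*y^2) splits into three distinct lines over C (the quadratic factor has nonzero discriminant), so D_4.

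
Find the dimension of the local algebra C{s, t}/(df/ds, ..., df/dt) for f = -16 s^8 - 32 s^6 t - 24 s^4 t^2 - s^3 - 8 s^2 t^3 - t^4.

6

The Hessian of f at 0 has rank 0. Corank 2; j^3 = -s^3 is a perfect cube, so E-series; the 4-jet and mu = 6 give E_6.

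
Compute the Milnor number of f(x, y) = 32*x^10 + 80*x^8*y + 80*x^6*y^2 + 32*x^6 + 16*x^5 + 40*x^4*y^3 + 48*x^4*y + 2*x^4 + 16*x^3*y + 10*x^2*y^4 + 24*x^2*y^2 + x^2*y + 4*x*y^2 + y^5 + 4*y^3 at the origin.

6

The Hessian of f at 0 has rank 0. Corank 2; j^3 = y*(x + 2*y)^2 has shape L^2 M (L != M), so D-series; mu = 6 gives D_6.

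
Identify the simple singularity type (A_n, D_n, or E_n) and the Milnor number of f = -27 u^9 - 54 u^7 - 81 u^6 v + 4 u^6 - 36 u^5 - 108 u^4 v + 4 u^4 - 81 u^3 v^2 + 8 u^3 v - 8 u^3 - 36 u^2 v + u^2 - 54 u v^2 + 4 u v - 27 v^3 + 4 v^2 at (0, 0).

Type A_{2}, Milnor number mu = 2.

The Hessian of f at 0 has rank 1. Corank 1: A-series; mu = 2 gives A_2.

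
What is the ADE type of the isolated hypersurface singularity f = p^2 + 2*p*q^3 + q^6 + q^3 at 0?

A2

The Hessian of f at 0 is [[2, 0], [0, 0]] with rank 1, so corank 1. A Groebner basis of the Jacobian ideal J(f) in C{p,q} is {q^2, p}; counting standard monomials gives mu = 2. Corank 1: A-series; mu = 2 gives A_2.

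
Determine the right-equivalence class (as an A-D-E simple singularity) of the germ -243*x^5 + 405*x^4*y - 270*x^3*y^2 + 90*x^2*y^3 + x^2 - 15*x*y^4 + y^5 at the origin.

The Hessian of f at 0 has rank 1. Corank 1: A-series; mu = 4 gives A_4.

A4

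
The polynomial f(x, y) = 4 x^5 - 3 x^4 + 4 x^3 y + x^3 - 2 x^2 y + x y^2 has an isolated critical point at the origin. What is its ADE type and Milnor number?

The Hessian of f at 0 has rank 0. Corank 2; j^3 = x*(x - y)^2 has shape L^2 M (L != M), so D-series; mu = 5 gives D_5.

Type D_5, Milnor number mu = 5.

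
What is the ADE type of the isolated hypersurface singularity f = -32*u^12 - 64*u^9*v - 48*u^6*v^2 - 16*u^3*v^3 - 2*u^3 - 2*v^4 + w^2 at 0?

E_{6}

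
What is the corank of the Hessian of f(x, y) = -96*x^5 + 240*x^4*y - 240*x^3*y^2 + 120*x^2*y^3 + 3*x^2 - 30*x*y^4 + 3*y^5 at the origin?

1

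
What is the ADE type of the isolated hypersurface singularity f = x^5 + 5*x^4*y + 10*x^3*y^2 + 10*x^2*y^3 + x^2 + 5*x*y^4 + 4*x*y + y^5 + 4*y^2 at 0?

A_{4}

The Hessian of f at 0 has rank 1. Corank 1: A-series; mu = 4 gives A_4.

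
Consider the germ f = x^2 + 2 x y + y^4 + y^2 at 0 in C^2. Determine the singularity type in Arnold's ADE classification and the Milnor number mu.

Type A_3, Milnor number mu = 3.

The Hessian of f at 0 is [[2, 2], [2, 2]] with rank 1, so corank 1. A Groebner basis of the Jacobian ideal J(f) in C{x,y} is {y^3, x + y}; counting standard monomials gives mu = 3. Corank 1: A-series; mu = 3 gives A_3.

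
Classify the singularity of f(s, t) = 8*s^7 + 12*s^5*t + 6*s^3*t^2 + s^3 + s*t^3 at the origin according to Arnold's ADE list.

The Hessian of f at 0 has rank 0. Corank 2; j^3 = s^3 is a perfect cube, so E-series; the 4-jet and mu = 7 give E_7.

E_{7}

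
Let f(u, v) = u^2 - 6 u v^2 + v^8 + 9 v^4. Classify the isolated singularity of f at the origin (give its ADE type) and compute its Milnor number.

The Hessian of f at 0 has rank 1. Corank 1: A-series; mu = 7 gives A_7.

Type A_7, Milnor number mu = 7.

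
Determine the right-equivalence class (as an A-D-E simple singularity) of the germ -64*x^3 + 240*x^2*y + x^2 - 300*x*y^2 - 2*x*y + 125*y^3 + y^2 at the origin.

A_{2}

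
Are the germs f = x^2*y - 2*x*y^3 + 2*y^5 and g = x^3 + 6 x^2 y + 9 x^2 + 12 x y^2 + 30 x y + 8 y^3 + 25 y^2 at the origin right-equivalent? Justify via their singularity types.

No.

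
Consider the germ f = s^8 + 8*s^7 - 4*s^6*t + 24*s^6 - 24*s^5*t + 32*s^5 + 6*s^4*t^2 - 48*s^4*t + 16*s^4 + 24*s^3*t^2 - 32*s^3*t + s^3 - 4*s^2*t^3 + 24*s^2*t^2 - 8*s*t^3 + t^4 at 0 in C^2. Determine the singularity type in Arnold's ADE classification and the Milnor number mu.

Type E_6, Milnor number mu = 6.

The Hessian of f at 0 has rank 0. Corank 2; j^3 = s^3 is a perfect cube, so E-series; the 4-jet and mu = 6 give E_6.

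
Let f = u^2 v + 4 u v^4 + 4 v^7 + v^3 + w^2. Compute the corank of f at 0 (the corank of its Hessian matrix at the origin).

2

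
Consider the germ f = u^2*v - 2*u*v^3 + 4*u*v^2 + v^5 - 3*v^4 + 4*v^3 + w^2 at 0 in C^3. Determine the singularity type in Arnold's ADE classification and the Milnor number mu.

Type D5, Milnor number mu = 5.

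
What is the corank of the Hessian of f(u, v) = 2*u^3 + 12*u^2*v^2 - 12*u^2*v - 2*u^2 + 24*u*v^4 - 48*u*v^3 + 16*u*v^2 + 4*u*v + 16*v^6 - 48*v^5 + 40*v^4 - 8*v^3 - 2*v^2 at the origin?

1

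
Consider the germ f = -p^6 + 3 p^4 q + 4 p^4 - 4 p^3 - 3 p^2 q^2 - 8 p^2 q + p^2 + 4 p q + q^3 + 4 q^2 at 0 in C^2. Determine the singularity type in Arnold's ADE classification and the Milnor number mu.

The Hessian of f at 0 has rank 1. Corank 1: A-series; mu = 2 gives A_2.

Type A_{2}, Milnor number mu = 2.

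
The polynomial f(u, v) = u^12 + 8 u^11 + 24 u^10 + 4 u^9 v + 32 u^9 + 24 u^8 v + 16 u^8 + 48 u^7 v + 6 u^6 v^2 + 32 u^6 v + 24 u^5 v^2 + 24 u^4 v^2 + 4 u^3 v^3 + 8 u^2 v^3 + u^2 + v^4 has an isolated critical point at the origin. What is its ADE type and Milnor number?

The Hessian of f at 0 has rank 1. Corank 1: A-series; mu = 3 gives A_3.

Type A_{3}, Milnor number mu = 3.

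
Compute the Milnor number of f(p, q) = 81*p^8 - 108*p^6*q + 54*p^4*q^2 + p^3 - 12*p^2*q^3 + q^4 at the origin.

6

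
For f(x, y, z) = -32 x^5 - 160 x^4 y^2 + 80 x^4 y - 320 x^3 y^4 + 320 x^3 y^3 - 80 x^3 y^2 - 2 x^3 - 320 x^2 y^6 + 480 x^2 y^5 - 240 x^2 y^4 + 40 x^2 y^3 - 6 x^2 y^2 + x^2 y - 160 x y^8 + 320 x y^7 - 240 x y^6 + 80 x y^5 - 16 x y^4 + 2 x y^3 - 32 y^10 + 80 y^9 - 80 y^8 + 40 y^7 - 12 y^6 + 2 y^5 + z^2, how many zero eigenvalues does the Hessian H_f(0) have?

2

Hessian at 0 has rank 1.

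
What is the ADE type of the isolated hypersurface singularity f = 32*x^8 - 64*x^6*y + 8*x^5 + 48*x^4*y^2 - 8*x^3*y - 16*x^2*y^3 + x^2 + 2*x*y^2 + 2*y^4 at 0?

A_{3}

The Hessian of f at 0 has rank 1. Corank 1: A-series; mu = 3 gives A_3.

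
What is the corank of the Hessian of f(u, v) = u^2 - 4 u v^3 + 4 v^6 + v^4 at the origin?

1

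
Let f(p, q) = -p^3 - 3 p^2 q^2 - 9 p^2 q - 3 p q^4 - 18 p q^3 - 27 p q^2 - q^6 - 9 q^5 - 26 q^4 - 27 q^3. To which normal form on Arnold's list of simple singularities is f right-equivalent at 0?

E6

The Hessian of f at 0 has rank 0. Corank 2; j^3 = -(p + 3*q)^3 is a perfect cube, so E-series; the 4-jet and mu = 6 give E_6.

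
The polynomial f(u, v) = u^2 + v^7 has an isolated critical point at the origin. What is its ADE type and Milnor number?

The Hessian of f at 0 is [[2, 0], [0, 0]] with rank 1, so corank 1. A Groebner basis of the Jacobian ideal J(f) in C{u,v} is {v^6, u}; counting standard monomials gives mu = 6. Corank 1: A-series; mu = 6 gives A_6.

Type A_{6}, Milnor number mu = 6.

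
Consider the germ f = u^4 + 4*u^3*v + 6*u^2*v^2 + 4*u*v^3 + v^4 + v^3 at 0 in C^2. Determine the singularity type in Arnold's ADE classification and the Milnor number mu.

Type E_{6}, Milnor number mu = 6.

The Hessian of f at 0 has rank 0. Corank 2; j^3 = v^3 is a perfect cube, so E-series; the 4-jet and mu = 6 give E_6.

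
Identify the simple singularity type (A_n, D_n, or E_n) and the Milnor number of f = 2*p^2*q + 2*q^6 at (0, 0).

The Hessian of f at 0 has rank 0. Corank 2; j^3 = 2*p^2*q has shape L^2 M (L != M), so D-series; mu = 7 gives D_7.

Type D_7, Milnor number mu = 7.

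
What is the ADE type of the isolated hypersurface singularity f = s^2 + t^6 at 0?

The Hessian of f at 0 has rank 1. Corank 1: A-series; mu = 5 gives A_5.

A_{5}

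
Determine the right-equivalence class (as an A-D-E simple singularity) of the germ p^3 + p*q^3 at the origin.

E_7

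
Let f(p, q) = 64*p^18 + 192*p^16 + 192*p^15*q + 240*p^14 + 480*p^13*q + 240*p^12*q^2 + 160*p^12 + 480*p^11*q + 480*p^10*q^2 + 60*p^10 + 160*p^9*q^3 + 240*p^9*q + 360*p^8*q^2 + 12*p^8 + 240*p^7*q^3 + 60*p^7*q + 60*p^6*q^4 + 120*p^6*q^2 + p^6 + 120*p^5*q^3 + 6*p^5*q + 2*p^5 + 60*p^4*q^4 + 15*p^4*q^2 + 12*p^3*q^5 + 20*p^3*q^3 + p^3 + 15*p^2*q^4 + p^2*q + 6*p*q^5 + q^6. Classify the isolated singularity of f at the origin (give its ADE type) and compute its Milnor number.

The Hessian of f at 0 has rank 0. Corank 2; j^3 = p^2*(p + q) has shape L^2 M (L != M), so D-series; mu = 7 gives D_7.

Type D7, Milnor number mu = 7.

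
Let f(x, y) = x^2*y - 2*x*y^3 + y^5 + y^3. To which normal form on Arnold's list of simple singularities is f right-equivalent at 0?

The Hessian of f at 0 has rank 0. Corank 2; j^3 = y*(x^2 + y^2) splits into three distinct lines over C (the quadratic factor has nonzero discriminant), so D_4.

D_4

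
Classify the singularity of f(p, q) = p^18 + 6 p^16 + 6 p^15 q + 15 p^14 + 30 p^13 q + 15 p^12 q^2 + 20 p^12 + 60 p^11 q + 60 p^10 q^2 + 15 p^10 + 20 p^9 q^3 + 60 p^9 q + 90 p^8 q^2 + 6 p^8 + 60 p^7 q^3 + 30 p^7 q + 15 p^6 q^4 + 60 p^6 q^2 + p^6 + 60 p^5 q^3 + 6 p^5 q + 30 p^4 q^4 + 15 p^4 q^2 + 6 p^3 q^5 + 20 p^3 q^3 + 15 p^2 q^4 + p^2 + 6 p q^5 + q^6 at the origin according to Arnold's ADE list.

The Hessian of f at 0 has rank 1. Corank 1: A-series; mu = 5 gives A_5.

A5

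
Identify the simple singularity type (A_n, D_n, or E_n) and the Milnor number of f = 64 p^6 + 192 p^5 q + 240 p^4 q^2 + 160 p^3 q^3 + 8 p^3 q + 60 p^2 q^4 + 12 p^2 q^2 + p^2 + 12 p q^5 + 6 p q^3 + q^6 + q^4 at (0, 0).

Type A_3, Milnor number mu = 3.

The Hessian of f at 0 is [[2, 0], [0, 0]] with rank 1, so corank 1. A Groebner basis of the Jacobian ideal J(f) in C{p,q} is {q^3, p}; counting standard monomials gives mu = 3. Corank 1: A-series; mu = 3 gives A_3.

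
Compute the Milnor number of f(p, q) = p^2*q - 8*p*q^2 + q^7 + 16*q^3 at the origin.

8

The Hessian of f at 0 is [[0, 0], [0, 0]] with rank 0, so corank 2. A Groebner basis of the Jacobian ideal J(f) in C{p,q} is {p^2/7 + q^6 - 16*q^2/7, p^3 - 64*q^3, p*q - 4*q^2}; counting standard monomials gives mu = 8. Corank 2; j^3 = q*(p - 4*q)^2 has shape L^2 M (L != M), so D-series; mu = 8 gives D_8.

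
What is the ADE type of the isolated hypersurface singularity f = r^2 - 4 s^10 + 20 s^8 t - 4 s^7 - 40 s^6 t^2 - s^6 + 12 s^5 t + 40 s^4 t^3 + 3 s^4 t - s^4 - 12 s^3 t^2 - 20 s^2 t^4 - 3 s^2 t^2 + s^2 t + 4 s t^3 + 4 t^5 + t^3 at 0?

The Hessian of f at 0 is [[0, 0, 0], [0, 0, 0], [0, 0, 2]] with rank 1, so corank 2. A Groebner basis of the Jacobian ideal J(f) in C{s,t,r} is {t^3, s^2 + 3*t^2, s*t, r}; counting standard monomials gives mu = 4. Corank 2; j^3 = t*(s^2 + t^2) splits into three distinct lines over C (the quadratic factor has nonzero discriminant), so D_4.

D_{4}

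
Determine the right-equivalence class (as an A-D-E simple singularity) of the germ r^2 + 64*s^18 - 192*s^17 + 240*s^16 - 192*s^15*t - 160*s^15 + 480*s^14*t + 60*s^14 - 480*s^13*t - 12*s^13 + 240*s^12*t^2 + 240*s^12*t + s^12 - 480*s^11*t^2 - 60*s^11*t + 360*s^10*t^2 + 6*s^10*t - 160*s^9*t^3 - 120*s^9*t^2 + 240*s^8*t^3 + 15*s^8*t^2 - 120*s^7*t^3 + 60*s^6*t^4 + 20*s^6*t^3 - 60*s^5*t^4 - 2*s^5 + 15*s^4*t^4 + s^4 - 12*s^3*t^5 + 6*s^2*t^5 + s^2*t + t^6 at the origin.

D_{7}

The Hessian of f at 0 has rank 1. Corank 2; j^3 = s^2*t has shape L^2 M (L != M), so D-series; mu = 7 gives D_7.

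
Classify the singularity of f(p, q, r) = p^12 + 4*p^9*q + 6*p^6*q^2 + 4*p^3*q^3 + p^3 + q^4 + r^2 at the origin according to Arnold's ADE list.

The Hessian of f at 0 has rank 1. Corank 2; j^3 = p^3 is a perfect cube, so E-series; the 4-jet and mu = 6 give E_6.

E_{6}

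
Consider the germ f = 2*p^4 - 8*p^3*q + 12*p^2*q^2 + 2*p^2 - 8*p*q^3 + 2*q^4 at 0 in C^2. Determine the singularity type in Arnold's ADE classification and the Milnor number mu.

Type A_3, Milnor number mu = 3.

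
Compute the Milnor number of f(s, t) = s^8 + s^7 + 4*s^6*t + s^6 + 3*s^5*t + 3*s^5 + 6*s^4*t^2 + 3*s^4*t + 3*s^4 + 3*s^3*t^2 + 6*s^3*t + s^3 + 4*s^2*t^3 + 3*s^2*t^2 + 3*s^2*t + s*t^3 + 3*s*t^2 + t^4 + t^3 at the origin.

The Hessian of f at 0 has rank 0. Corank 2; j^3 = (s + t)^3 is a perfect cube, so E-series; the 4-jet and mu = 7 give E_7.

7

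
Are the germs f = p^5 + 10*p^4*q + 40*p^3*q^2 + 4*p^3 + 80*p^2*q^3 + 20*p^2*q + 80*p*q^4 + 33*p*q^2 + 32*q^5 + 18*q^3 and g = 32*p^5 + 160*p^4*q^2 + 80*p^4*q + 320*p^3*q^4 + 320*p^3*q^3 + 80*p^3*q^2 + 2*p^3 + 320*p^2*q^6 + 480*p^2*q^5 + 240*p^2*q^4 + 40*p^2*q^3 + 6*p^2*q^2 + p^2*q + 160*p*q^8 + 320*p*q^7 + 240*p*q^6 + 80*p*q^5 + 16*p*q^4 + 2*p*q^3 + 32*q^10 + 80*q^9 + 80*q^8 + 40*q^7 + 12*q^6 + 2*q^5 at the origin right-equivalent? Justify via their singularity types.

Yes.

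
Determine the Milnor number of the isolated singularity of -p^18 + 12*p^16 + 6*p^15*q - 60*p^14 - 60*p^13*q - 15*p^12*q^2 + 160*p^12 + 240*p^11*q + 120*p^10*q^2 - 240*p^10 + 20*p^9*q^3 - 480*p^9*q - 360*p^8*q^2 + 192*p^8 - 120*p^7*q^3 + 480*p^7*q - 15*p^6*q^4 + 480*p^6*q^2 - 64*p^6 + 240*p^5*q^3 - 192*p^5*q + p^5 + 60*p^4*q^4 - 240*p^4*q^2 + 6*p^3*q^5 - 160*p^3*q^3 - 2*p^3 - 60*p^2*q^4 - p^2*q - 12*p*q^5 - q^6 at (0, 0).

The Hessian of f at 0 has rank 0. Corank 2; j^3 = -p^2*(2*p + q) has shape L^2 M (L != M), so D-series; mu = 7 gives D_7.

7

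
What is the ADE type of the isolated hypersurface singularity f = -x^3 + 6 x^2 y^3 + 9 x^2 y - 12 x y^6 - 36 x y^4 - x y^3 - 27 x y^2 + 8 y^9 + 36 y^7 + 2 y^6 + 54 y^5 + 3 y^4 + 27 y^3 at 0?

The Hessian of f at 0 is [[0, 0], [0, 0]] with rank 0, so corank 2. A Groebner basis of the Jacobian ideal J(f) in C{x,y} is {x^3 - 9*x^2*y - 162*x^2 + 972*x*y - 1458*y^2, 9*x^2 + x*y^2 - 54*x*y + 81*y^2, 3*x^2 - 18*x*y + y^3 + 27*y^2}; counting standard monomials gives mu = 7. Corank 2; j^3 = -(x - 3*y)^3 is a perfect cube, so E-series; the 4-jet and mu = 7 give E_7.

E_7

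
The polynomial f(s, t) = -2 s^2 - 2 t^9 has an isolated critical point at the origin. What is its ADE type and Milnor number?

Type A_{8}, Milnor number mu = 8.

The Hessian of f at 0 is [[-4, 0], [0, 0]] with rank 1, so corank 1. A Groebner basis of the Jacobian ideal J(f) in C{s,t} is {t^8, s}; counting standard monomials gives mu = 8. Corank 1: A-series; mu = 8 gives A_8.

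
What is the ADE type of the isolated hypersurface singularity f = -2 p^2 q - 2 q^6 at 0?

The Hessian of f at 0 is [[0, 0], [0, 0]] with rank 0, so corank 2. A Groebner basis of the Jacobian ideal J(f) in C{p,q} is {p^2/6 + q^5, p^3, p*q}; counting standard monomials gives mu = 7. Corank 2; j^3 = -2*p^2*q has shape L^2 M (L != M), so D-series; mu = 7 gives D_7.

D7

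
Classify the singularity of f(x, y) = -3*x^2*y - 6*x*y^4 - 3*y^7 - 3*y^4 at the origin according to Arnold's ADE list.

The Hessian of f at 0 has rank 0. Corank 2; j^3 = -3*x^2*y has shape L^2 M (L != M), so D-series; mu = 5 gives D_5.

D5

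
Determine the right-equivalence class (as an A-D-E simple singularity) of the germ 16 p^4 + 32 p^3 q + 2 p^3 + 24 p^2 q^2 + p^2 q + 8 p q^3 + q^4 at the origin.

D5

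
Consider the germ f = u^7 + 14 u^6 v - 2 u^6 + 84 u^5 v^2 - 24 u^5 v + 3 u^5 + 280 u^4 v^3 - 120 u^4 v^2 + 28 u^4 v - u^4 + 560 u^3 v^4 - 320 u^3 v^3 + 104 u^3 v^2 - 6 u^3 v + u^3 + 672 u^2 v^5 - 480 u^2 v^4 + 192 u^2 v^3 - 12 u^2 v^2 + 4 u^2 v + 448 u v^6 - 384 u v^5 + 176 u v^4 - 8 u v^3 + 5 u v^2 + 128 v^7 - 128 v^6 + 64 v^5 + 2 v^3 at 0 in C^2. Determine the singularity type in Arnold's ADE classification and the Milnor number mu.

Type D_{5}, Milnor number mu = 5.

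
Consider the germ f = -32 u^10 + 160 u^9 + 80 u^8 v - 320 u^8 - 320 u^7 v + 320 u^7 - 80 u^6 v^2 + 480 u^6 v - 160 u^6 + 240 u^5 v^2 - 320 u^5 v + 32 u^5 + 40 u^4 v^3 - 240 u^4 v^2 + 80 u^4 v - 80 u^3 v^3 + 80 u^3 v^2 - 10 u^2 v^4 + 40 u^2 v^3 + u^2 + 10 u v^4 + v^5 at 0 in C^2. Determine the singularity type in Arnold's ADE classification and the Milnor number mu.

The Hessian of f at 0 has rank 1. Corank 1: A-series; mu = 4 gives A_4.

Type A_{4}, Milnor number mu = 4.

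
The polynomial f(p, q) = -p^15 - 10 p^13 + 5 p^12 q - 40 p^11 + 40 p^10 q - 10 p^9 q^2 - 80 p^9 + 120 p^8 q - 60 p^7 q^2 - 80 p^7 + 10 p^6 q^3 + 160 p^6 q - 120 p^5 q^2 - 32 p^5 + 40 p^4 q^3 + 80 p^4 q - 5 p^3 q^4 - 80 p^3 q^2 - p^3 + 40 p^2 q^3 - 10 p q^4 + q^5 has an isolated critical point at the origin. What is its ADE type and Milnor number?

The Hessian of f at 0 has rank 0. Corank 2; j^3 = -p^3 is a perfect cube, so E-series; the 5-jet and mu = 8 give E_8.

Type E_8, Milnor number mu = 8.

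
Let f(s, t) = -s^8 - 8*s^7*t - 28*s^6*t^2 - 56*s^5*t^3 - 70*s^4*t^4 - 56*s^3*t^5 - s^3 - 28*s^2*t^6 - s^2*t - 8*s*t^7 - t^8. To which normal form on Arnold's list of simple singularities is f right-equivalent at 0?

D_{9}

The Hessian of f at 0 is [[0, 0], [0, 0]] with rank 0, so corank 2. A Groebner basis of the Jacobian ideal J(f) in C{s,t} is {-s*t/8 + t^7, s*t^2, s^2 + s*t}; counting standard monomials gives mu = 9. Corank 2; j^3 = -s^2*(s + t) has shape L^2 M (L != M), so D-series; mu = 9 gives D_9.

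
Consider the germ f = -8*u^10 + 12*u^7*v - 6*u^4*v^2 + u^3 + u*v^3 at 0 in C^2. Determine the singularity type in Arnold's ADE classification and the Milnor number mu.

Type E7, Milnor number mu = 7.

The Hessian of f at 0 has rank 0. Corank 2; j^3 = u^3 is a perfect cube, so E-series; the 4-jet and mu = 7 give E_7.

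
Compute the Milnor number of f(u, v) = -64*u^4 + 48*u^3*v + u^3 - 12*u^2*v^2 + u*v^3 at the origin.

The Hessian of f at 0 is [[0, 0], [0, 0]] with rank 0, so corank 2. A Groebner basis of the Jacobian ideal J(f) in C{u,v} is {3*u^2/16 + v^4 + v^3/16, u^3, u^2*v - u^2/16 - v^3/48, -u^2/2 + u*v^2 - v^3/6}; counting standard monomials gives mu = 7. Corank 2; j^3 = u^3 is a perfect cube, so E-series; the 4-jet and mu = 7 give E_7.

7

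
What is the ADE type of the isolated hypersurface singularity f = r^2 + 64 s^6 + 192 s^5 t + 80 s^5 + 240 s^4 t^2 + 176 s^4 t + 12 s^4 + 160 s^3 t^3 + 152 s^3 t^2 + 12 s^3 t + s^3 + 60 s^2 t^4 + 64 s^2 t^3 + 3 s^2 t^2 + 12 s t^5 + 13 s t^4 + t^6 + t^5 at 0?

The Hessian of f at 0 is [[0, 0, 0], [0, 0, 0], [0, 0, 2]] with rank 1, so corank 2. A Groebner basis of the Jacobian ideal J(f) in C{s,t,r} is {-s^2/16 + s*t^3 - s*t^2/8, s^2/2 + s*t^2 + t^4, s^3, s^2*t + s^2/8 + s*t^2/4, r}; counting standard monomials gives mu = 8. Corank 2; j^3 = s^3 is a perfect cube, so E-series; the 5-jet and mu = 8 give E_8.

E_{8}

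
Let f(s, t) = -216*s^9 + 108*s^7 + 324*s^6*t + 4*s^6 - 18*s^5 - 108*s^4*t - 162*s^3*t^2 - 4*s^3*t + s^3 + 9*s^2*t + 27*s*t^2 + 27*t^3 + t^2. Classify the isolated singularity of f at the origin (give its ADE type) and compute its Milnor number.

The Hessian of f at 0 is [[0, 0], [0, 2]] with rank 1, so corank 1. A Groebner basis of the Jacobian ideal J(f) in C{s,t} is {s^2, t}; counting standard monomials gives mu = 2. Corank 1: A-series; mu = 2 gives A_2.

Type A_2, Milnor number mu = 2.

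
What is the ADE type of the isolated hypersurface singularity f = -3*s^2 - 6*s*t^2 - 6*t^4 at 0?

A_{3}

The Hessian of f at 0 has rank 1. Corank 1: A-series; mu = 3 gives A_3.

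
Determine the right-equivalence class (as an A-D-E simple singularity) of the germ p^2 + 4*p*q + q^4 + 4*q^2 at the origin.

The Hessian of f at 0 has rank 1. Corank 1: A-series; mu = 3 gives A_3.

A_3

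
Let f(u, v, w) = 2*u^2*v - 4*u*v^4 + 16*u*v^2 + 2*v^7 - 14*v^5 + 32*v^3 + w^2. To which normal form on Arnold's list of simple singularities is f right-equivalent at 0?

The Hessian of f at 0 has rank 1. Corank 2; j^3 = 2*v*(u + 4*v)^2 has shape L^2 M (L != M), so D-series; mu = 6 gives D_6.

D_6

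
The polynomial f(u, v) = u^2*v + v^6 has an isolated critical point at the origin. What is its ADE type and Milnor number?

Type D7, Milnor number mu = 7.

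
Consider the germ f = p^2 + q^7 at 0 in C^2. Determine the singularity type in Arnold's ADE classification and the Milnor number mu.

Type A_6, Milnor number mu = 6.

The Hessian of f at 0 has rank 1. Corank 1: A-series; mu = 6 gives A_6.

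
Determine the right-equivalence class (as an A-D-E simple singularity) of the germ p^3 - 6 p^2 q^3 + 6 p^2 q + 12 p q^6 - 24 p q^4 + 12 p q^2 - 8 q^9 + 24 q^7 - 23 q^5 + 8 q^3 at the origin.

The Hessian of f at 0 has rank 0. Corank 2; j^3 = (p + 2*q)^3 is a perfect cube, so E-series; the 5-jet and mu = 8 give E_8.

E_{8}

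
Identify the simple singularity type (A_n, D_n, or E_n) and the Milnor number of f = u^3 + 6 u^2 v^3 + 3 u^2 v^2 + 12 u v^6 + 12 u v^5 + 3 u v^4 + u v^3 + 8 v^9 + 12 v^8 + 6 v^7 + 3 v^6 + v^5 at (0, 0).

The Hessian of f at 0 has rank 0. Corank 2; j^3 = u^3 is a perfect cube, so E-series; the 4-jet and mu = 7 give E_7.

Type E7, Milnor number mu = 7.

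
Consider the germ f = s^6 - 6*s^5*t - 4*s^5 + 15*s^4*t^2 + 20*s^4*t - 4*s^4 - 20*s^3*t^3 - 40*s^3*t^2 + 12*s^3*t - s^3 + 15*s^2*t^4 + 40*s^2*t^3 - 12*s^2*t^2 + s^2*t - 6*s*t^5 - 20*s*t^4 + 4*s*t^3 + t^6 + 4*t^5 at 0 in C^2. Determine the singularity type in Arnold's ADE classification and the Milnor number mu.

The Hessian of f at 0 is [[0, 0], [0, 0]] with rank 0, so corank 2. A Groebner basis of the Jacobian ideal J(f) in C{s,t} is {23*s^2/12 + 13*s*t/12 + t^4 + 13*t^3/6, s^3, s^2*t - 4*s^2/3 - 2*s*t/3 - 4*t^3/3, -7*s^2/6 + s*t^2 - 5*s*t/6 - 5*t^3/3}; counting standard monomials gives mu = 7. Corank 2; j^3 = -s^2*(s - t) has shape L^2 M (L != M), so D-series; mu = 7 gives D_7.

Type D_{7}, Milnor number mu = 7.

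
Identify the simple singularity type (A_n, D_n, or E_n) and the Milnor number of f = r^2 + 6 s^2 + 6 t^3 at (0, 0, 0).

Type A_2, Milnor number mu = 2.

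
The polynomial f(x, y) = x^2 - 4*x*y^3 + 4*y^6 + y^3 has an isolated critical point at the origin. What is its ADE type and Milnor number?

Type A2, Milnor number mu = 2.

The Hessian of f at 0 is [[2, 0], [0, 0]] with rank 1, so corank 1. A Groebner basis of the Jacobian ideal J(f) in C{x,y} is {y^2, x}; counting standard monomials gives mu = 2. Corank 1: A-series; mu = 2 gives A_2.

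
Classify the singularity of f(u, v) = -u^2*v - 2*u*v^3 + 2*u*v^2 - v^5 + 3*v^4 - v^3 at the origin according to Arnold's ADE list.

The Hessian of f at 0 has rank 0. Corank 2; j^3 = -v*(u - v)^2 has shape L^2 M (L != M), so D-series; mu = 5 gives D_5.

D_5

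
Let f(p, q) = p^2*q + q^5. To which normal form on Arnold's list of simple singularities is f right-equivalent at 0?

D_6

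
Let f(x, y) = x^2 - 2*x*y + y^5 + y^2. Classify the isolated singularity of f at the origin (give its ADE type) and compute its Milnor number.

The Hessian of f at 0 is [[2, -2], [-2, 2]] with rank 1, so corank 1. A Groebner basis of the Jacobian ideal J(f) in C{x,y} is {y^4, x - y}; counting standard monomials gives mu = 4. Corank 1: A-series; mu = 4 gives A_4.

Type A_{4}, Milnor number mu = 4.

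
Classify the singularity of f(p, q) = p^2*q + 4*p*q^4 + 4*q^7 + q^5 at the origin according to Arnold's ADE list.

The Hessian of f at 0 has rank 0. Corank 2; j^3 = p^2*q has shape L^2 M (L != M), so D-series; mu = 6 gives D_6.

D_{6}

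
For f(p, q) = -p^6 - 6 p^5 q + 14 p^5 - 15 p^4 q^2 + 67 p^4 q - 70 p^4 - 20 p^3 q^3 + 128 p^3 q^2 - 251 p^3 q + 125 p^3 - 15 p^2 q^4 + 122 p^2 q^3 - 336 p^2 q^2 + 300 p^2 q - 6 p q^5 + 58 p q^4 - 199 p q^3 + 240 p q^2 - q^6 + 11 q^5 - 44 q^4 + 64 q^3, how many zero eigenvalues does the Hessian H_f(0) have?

2

Hessian at 0 has rank 0.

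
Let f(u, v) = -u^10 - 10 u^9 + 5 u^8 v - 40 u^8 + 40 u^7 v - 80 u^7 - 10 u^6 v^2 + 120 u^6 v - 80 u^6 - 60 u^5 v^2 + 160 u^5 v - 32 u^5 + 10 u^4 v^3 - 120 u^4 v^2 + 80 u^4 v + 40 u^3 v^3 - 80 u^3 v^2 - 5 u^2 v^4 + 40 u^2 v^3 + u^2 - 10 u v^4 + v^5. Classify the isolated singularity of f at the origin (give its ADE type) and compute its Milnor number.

Type A_{4}, Milnor number mu = 4.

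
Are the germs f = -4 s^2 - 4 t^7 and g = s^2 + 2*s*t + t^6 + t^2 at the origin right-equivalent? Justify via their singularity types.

No.

The Hessian of f at 0 has rank 1. Corank 1: A-series; mu = 6 gives A_6. The Hessian of g at 0 has rank 1. Corank 1: A-series; mu = 5 gives A_5. f is A_6 but g is A_5, hence not right-equivalent.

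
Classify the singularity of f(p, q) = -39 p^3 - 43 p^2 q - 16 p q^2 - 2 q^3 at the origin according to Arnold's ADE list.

The Hessian of f at 0 has rank 0. Corank 2; j^3 = -(3*p + q)*(13*p^2 + 10*p*q + 2*q^2) splits into three distinct lines over C (the quadratic factor has nonzero discriminant), so D_4.

D_4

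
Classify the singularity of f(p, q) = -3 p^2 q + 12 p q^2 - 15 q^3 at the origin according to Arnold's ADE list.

D_{4}

The Hessian of f at 0 is [[0, 0], [0, 0]] with rank 0, so corank 2. A Groebner basis of the Jacobian ideal J(f) in C{p,q} is {q^3, p^2 - q^2, p*q - 2*q^2}; counting standard monomials gives mu = 4. Corank 2; j^3 = -3*q*(p^2 - 4*p*q + 5*q^2) splits into three distinct lines over C (the quadratic factor has nonzero discriminant), so D_4.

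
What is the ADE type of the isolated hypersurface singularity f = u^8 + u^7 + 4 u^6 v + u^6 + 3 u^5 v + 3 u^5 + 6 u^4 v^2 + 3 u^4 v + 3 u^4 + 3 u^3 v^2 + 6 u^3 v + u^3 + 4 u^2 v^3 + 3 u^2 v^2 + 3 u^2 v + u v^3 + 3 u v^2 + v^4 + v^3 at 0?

E7

The Hessian of f at 0 is [[0, 0], [0, 0]] with rank 0, so corank 2. A Groebner basis of the Jacobian ideal J(f) in C{u,v} is {3*u^2/4 + 3*u*v/2 + v^4 + v^3/4 + 3*v^2/4, u^3 - 3*u^2/2 - 3*u*v + v^3/2 - 3*v^2/2, u^2*v + 5*u^2/4 + 5*u*v/2 - 7*v^3/12 + 5*v^2/4, -3*u^2/4 + u*v^2 - 3*u*v/2 + 3*v^3/4 - 3*v^2/4}; counting standard monomials gives mu = 7. Corank 2; j^3 = (u + v)^3 is a perfect cube, so E-series; the 4-jet and mu = 7 give E_7.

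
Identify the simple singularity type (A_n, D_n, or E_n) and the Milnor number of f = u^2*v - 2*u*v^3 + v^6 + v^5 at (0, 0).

The Hessian of f at 0 is [[0, 0], [0, 0]] with rank 0, so corank 2. A Groebner basis of the Jacobian ideal J(f) in C{u,v} is {u^3, u^2*v + u^2/6 - u*v^2/6, -u*v + v^3}; counting standard monomials gives mu = 7. Corank 2; j^3 = u^2*v has shape L^2 M (L != M), so D-series; mu = 7 gives D_7.

Type D_{7}, Milnor number mu = 7.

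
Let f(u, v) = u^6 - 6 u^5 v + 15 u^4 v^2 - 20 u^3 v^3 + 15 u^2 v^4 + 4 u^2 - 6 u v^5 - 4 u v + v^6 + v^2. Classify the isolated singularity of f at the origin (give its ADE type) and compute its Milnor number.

Type A_{5}, Milnor number mu = 5.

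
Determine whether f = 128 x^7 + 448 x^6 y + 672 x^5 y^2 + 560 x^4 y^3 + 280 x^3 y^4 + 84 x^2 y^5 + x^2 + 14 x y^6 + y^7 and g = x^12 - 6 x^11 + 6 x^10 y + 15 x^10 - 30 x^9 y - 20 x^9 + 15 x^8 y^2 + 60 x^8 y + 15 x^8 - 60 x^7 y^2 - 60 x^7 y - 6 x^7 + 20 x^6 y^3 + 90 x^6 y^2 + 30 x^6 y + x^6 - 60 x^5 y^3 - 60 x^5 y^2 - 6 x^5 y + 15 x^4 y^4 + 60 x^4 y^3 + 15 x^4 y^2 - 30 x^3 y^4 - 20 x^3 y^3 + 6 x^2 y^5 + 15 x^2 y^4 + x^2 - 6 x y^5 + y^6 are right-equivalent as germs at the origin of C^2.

The Hessian of f at 0 is [[2, 0], [0, 0]] with rank 1, so corank 1. A Groebner basis of the Jacobian ideal J(f) in C{x,y} is {y^6, x}; counting standard monomials gives mu = 6. Corank 1: A-series; mu = 6 gives A_6. The Hessian of g at 0 is [[2, 0], [0, 0]] with rank 1, so corank 1. A Groebner basis of the Jacobian ideal J(g) in C{x,y} is {y^5, x}; counting standard monomials gives mu = 5. Corank 1: A-series; mu = 5 gives A_5. f is A_6 but g is A_5, hence not right-equivalent.

No.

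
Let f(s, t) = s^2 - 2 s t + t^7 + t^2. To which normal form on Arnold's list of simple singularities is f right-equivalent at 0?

A6

The Hessian of f at 0 is [[2, -2], [-2, 2]] with rank 1, so corank 1. A Groebner basis of the Jacobian ideal J(f) in C{s,t} is {t^6, s - t}; counting standard monomials gives mu = 6. Corank 1: A-series; mu = 6 gives A_6.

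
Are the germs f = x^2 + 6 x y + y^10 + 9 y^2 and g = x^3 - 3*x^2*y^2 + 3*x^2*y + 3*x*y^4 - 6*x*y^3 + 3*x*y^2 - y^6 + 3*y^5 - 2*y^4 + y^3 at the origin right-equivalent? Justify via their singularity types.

The Hessian of f at 0 is [[2, 6], [6, 18]] with rank 1, so corank 1. A Groebner basis of the Jacobian ideal J(f) in C{x,y} is {y^9, x + 3*y}; counting standard monomials gives mu = 9. Corank 1: A-series; mu = 9 gives A_9. The Hessian of g at 0 is [[0, 0], [0, 0]] with rank 0, so corank 2. A Groebner basis of the Jacobian ideal J(g) in C{x,y} is {x^3 - 3*x^2/2 - 3*x*y - 3*y^2/2, x^2*y + x^2 + 2*x*y + y^2, -x^2/2 + x*y^2 - x*y - y^2/2, y^3}; counting standard monomials gives mu = 6. Corank 2; j^3 = (x + y)^3 is a perfect cube, so E-series; the 4-jet and mu = 6 give E_6. f is A_9 but g is E_6, hence not right-equivalent.

No.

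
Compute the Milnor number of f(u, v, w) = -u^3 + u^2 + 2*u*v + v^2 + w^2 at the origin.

The Hessian of f at 0 is [[2, 2, 0], [2, 2, 0], [0, 0, 2]] with rank 2, so corank 1. A Groebner basis of the Jacobian ideal J(f) in C{u,v,w} is {v^2, u + v, w}; counting standard monomials gives mu = 2. Corank 1: A-series; mu = 2 gives A_2.

2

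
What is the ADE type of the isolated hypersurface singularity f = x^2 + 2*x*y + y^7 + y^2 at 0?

A_{6}

The Hessian of f at 0 has rank 1. Corank 1: A-series; mu = 6 gives A_6.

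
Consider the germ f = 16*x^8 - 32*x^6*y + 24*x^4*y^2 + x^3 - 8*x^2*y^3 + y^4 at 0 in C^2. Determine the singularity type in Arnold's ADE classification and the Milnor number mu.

Type E_6, Milnor number mu = 6.

The Hessian of f at 0 has rank 0. Corank 2; j^3 = x^3 is a perfect cube, so E-series; the 4-jet and mu = 6 give E_6.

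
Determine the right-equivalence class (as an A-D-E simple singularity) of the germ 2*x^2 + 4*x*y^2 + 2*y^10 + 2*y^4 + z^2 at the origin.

The Hessian of f at 0 has rank 2. Corank 1: A-series; mu = 9 gives A_9.

A_9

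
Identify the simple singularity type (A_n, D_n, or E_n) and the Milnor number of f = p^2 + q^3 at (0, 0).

Type A2, Milnor number mu = 2.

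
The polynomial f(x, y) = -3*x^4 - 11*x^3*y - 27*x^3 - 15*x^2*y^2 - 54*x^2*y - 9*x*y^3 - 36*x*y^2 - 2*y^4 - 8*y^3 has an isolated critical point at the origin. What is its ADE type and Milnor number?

Type E7, Milnor number mu = 7.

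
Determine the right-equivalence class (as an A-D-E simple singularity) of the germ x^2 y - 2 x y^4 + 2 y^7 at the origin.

D_8

The Hessian of f at 0 has rank 0. Corank 2; j^3 = x^2*y has shape L^2 M (L != M), so D-series; mu = 8 gives D_8.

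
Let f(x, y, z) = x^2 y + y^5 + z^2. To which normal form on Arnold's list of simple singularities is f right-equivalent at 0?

D_6

The Hessian of f at 0 has rank 1. Corank 2; j^3 = x^2*y has shape L^2 M (L != M), so D-series; mu = 6 gives D_6.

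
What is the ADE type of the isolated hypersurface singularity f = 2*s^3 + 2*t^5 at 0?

E_{8}

The Hessian of f at 0 has rank 0. Corank 2; j^3 = 2*s^3 is a perfect cube, so E-series; the 5-jet and mu = 8 give E_8.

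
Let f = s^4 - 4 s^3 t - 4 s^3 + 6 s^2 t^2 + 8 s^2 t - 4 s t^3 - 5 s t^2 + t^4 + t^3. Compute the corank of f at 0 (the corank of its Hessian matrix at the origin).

2

The Hessian at 0 is [[0, 0], [0, 0]] of rank 0; hence corank 2.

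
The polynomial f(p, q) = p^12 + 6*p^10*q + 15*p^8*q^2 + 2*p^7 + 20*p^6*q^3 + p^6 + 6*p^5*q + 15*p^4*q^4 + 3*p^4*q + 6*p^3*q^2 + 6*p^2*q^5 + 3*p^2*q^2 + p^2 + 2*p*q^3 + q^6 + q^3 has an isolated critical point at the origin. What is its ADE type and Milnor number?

The Hessian of f at 0 is [[2, 0], [0, 0]] with rank 1, so corank 1. A Groebner basis of the Jacobian ideal J(f) in C{p,q} is {q^2, p}; counting standard monomials gives mu = 2. Corank 1: A-series; mu = 2 gives A_2.

Type A2, Milnor number mu = 2.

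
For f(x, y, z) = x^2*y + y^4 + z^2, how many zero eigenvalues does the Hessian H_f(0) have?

2

Hessian at 0 has rank 1.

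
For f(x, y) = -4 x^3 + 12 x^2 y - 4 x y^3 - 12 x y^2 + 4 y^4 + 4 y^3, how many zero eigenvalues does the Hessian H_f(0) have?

2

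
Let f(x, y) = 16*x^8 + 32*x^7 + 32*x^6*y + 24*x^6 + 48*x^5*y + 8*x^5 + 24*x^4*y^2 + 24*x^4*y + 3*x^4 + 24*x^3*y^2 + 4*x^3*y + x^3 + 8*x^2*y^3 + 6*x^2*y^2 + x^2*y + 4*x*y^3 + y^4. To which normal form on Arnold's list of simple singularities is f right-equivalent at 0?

D_{5}

The Hessian of f at 0 has rank 0. Corank 2; j^3 = x^2*(x + y) has shape L^2 M (L != M), so D-series; mu = 5 gives D_5.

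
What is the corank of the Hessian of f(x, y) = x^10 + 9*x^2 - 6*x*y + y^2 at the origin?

1

Hessian at 0 has rank 1.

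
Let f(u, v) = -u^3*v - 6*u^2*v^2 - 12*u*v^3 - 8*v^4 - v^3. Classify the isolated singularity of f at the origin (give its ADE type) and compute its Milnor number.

The Hessian of f at 0 is [[0, 0], [0, 0]] with rank 0, so corank 2. A Groebner basis of the Jacobian ideal J(f) in C{u,v} is {u^3 - 12*u*v^2 + 3*v^2, u^2*v + 4*u*v^2, v^3}; counting standard monomials gives mu = 7. Corank 2; j^3 = -v^3 is a perfect cube, so E-series; the 4-jet and mu = 7 give E_7.

Type E_{7}, Milnor number mu = 7.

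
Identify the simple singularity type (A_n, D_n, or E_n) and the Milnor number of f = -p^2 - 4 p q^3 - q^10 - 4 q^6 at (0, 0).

The Hessian of f at 0 has rank 1. Corank 1: A-series; mu = 9 gives A_9.

Type A_9, Milnor number mu = 9.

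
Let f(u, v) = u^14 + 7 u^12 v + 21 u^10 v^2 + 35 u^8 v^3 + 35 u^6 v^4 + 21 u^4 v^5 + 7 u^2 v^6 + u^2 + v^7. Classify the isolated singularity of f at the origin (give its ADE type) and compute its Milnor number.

Type A_{6}, Milnor number mu = 6.

The Hessian of f at 0 has rank 1. Corank 1: A-series; mu = 6 gives A_6.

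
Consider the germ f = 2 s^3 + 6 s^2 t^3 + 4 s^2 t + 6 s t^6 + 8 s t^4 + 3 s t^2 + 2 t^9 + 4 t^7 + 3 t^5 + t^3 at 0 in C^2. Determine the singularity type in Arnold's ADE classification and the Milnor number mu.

The Hessian of f at 0 has rank 0. Corank 2; j^3 = (s + t)*(2*s^2 + 2*s*t + t^2) splits into three distinct lines over C (the quadratic factor has nonzero discriminant), so D_4.

Type D4, Milnor number mu = 4.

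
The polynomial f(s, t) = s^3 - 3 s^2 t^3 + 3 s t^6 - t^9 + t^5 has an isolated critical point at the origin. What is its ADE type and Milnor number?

Type E8, Milnor number mu = 8.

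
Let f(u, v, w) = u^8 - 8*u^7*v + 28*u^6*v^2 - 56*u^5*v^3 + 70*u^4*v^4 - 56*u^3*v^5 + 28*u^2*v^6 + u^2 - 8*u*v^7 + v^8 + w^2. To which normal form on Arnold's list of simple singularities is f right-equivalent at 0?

A_7

The Hessian of f at 0 has rank 2. Corank 1: A-series; mu = 7 gives A_7.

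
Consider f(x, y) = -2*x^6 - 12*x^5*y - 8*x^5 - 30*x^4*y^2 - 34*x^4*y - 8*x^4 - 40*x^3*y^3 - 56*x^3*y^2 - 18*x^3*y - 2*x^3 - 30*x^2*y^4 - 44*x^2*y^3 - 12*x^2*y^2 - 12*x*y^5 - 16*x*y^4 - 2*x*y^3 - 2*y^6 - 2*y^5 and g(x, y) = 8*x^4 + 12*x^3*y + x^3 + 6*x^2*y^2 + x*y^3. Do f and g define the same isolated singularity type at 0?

The Hessian of f at 0 has rank 0. Corank 2; j^3 = -2*x^3 is a perfect cube, so E-series; the 4-jet and mu = 7 give E_7. The Hessian of g at 0 has rank 0. Corank 2; j^3 = x^3 is a perfect cube, so E-series; the 4-jet and mu = 7 give E_7. Both have type E_7, hence right-equivalent.

Yes.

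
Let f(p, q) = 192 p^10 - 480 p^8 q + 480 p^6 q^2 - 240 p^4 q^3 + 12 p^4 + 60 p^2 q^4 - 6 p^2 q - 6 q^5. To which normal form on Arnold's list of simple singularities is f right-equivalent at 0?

The Hessian of f at 0 has rank 0. Corank 2; j^3 = -6*p^2*q has shape L^2 M (L != M), so D-series; mu = 6 gives D_6.

D6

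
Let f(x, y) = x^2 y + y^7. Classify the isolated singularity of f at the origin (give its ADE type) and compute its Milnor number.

The Hessian of f at 0 has rank 0. Corank 2; j^3 = x^2*y has shape L^2 M (L != M), so D-series; mu = 8 gives D_8.

Type D8, Milnor number mu = 8.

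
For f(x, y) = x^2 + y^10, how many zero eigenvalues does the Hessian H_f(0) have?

1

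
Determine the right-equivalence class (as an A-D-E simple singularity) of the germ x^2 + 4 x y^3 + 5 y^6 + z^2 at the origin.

The Hessian of f at 0 has rank 2. Corank 1: A-series; mu = 5 gives A_5.

A_{5}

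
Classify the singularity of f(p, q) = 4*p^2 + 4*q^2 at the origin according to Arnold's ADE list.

A1

The Hessian of f at 0 has rank 2. Corank 0: nondegenerate Morse point, so A_1.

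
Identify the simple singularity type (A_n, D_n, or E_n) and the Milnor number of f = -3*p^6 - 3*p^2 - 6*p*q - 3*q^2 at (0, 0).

Type A_{5}, Milnor number mu = 5.

The Hessian of f at 0 has rank 1. Corank 1: A-series; mu = 5 gives A_5.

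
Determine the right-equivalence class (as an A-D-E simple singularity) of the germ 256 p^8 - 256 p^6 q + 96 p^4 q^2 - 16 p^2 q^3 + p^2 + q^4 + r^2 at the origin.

A_{3}

The Hessian of f at 0 has rank 2. Corank 1: A-series; mu = 3 gives A_3.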